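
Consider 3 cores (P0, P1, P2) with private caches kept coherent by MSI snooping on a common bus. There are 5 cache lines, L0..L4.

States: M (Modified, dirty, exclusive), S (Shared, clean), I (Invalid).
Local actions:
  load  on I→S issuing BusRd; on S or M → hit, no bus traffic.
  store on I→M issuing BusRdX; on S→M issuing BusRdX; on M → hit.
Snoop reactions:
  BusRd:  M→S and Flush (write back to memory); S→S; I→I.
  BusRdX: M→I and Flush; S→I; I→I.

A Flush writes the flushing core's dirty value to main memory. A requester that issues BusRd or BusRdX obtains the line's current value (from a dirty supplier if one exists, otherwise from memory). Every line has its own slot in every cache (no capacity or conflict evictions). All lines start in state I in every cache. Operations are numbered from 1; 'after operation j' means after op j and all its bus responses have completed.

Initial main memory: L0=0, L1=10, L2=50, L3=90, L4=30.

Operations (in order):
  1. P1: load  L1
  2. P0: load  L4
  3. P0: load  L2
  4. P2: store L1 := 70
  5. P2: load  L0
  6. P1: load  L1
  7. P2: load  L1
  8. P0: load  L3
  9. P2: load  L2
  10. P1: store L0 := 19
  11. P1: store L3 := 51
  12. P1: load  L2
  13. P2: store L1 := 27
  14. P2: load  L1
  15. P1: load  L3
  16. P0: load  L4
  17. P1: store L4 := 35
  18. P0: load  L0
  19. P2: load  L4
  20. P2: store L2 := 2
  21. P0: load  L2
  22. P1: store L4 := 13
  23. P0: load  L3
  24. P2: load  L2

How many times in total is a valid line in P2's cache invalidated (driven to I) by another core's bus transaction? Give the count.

invalidations = 2

[1] P1: load  L1 | P0:I, P1:S(10), P2:I | bus: BusRd
[2] P0: load  L4 | P0:S(30), P1:I, P2:I | bus: BusRd
[3] P0: load  L2 | P0:S(50), P1:I, P2:I | bus: BusRd
[4] P2: store L1 := 70 | P0:I, P1:I, P2:M(70) | bus: BusRdX
[5] P2: load  L0 | P0:I, P1:I, P2:S(0) | bus: BusRd
[6] P1: load  L1 | P0:I, P1:S(70), P2:S(70) | bus: BusRd,Flush
[7] P2: load  L1 | P0:I, P1:S(70), P2:S(70) | bus: none
[8] P0: load  L3 | P0:S(90), P1:I, P2:I | bus: BusRd
[9] P2: load  L2 | P0:S(50), P1:I, P2:S(50) | bus: BusRd
[10] P1: store L0 := 19 | P0:I, P1:M(19), P2:I | bus: BusRdX
[11] P1: store L3 := 51 | P0:I, P1:M(51), P2:I | bus: BusRdX
[12] P1: load  L2 | P0:S(50), P1:S(50), P2:S(50) | bus: BusRd
[13] P2: store L1 := 27 | P0:I, P1:I, P2:M(27) | bus: BusRdX
[14] P2: load  L1 | P0:I, P1:I, P2:M(27) | bus: none
[15] P1: load  L3 | P0:I, P1:M(51), P2:I | bus: none
[16] P0: load  L4 | P0:S(30), P1:I, P2:I | bus: none
[17] P1: store L4 := 35 | P0:I, P1:M(35), P2:I | bus: BusRdX
[18] P0: load  L0 | P0:S(19), P1:S(19), P2:I | bus: BusRd,Flush
[19] P2: load  L4 | P0:I, P1:S(35), P2:S(35) | bus: BusRd,Flush
[20] P2: store L2 := 2 | P0:I, P1:I, P2:M(2) | bus: BusRdX
[21] P0: load  L2 | P0:S(2), P1:I, P2:S(2) | bus: BusRd,Flush
[22] P1: store L4 := 13 | P0:I, P1:M(13), P2:I | bus: BusRdX
[23] P0: load  L3 | P0:S(51), P1:S(51), P2:I | bus: BusRd,Flush
[24] P2: load  L2 | P0:S(2), P1:I, P2:S(2) | bus: none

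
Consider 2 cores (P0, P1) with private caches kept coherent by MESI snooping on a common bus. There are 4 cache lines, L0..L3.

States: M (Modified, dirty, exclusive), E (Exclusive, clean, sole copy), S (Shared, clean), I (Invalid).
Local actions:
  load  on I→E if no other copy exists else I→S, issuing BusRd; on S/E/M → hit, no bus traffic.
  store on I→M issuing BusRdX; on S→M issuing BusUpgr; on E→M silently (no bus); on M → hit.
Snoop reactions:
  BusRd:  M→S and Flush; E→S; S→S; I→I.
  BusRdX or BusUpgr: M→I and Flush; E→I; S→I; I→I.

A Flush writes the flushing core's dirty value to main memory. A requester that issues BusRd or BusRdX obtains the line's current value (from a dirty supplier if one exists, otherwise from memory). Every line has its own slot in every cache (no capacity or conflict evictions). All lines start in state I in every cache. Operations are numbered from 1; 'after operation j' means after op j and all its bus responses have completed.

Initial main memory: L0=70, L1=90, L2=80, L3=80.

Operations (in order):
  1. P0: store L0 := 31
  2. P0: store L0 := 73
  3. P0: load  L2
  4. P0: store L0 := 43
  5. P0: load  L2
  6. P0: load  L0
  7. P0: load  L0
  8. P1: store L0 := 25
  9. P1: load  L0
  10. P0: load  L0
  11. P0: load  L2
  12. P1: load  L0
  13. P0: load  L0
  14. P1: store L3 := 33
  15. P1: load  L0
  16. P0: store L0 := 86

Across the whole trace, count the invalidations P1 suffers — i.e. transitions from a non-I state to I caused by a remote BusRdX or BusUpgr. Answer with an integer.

1. P0: store L0 := 31  bus=[BusRdX]  L0: P0=M P1=I  mem[L0]=70
2. P0: store L0 := 73  bus=[-]  L0: P0=M P1=I  mem[L0]=70
3. P0: load  L2  bus=[BusRd]  L2: P0=E P1=I  mem[L2]=80
4. P0: store L0 := 43  bus=[-]  L0: P0=M P1=I  mem[L0]=70
5. P0: load  L2  bus=[-]  L2: P0=E P1=I  mem[L2]=80
6. P0: load  L0  bus=[-]  L0: P0=M P1=I  mem[L0]=70
7. P0: load  L0  bus=[-]  L0: P0=M P1=I  mem[L0]=70
8. P1: store L0 := 25  bus=[BusRdX,Flush]  L0: P0=I P1=M  mem[L0]=43
9. P1: load  L0  bus=[-]  L0: P0=I P1=M  mem[L0]=43
10. P0: load  L0  bus=[BusRd,Flush]  L0: P0=S P1=S  mem[L0]=25
11. P0: load  L2  bus=[-]  L2: P0=E P1=I  mem[L2]=80
12. P1: load  L0  bus=[-]  L0: P0=S P1=S  mem[L0]=25
13. P0: load  L0  bus=[-]  L0: P0=S P1=S  mem[L0]=25
14. P1: store L3 := 33  bus=[BusRdX]  L3: P0=I P1=M  mem[L3]=80
15. P1: load  L0  bus=[-]  L0: P0=S P1=S  mem[L0]=25
16. P0: store L0 := 86  bus=[BusUpgr]  L0: P0=M P1=I  mem[L0]=25

invalidations = 1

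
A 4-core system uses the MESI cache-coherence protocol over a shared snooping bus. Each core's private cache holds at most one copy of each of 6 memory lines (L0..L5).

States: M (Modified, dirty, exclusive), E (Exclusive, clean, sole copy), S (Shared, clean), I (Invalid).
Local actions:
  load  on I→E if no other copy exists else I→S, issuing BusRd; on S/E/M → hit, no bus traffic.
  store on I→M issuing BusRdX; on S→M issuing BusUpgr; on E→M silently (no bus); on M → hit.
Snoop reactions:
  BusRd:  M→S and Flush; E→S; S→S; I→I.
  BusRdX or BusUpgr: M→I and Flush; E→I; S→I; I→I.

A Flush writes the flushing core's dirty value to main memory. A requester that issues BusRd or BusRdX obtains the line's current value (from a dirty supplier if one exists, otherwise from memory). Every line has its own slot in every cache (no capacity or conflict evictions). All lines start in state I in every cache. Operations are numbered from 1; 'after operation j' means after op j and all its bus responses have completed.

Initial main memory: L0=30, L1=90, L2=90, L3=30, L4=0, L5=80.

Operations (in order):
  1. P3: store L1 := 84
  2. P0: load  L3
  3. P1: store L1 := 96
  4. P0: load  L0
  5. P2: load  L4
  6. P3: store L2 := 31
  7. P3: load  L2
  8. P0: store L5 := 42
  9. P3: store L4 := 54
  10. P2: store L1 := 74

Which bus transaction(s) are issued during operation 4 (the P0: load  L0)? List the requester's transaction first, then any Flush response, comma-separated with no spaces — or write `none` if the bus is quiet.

bus = BusRd

1. P3: store L1 := 84  bus=[BusRdX]  L1: P0=I P1=I P2=I P3=M  mem[L1]=90
2. P0: load  L3  bus=[BusRd]  L3: P0=E P1=I P2=I P3=I  mem[L3]=30
3. P1: store L1 := 96  bus=[BusRdX,Flush]  L1: P0=I P1=M P2=I P3=I  mem[L1]=84
4. P0: load  L0  bus=[BusRd]  L0: P0=E P1=I P2=I P3=I  mem[L0]=30
5. P2: load  L4  bus=[BusRd]  L4: P0=I P1=I P2=E P3=I  mem[L4]=0
6. P3: store L2 := 31  bus=[BusRdX]  L2: P0=I P1=I P2=I P3=M  mem[L2]=90
7. P3: load  L2  bus=[-]  L2: P0=I P1=I P2=I P3=M  mem[L2]=90
8. P0: store L5 := 42  bus=[BusRdX]  L5: P0=M P1=I P2=I P3=I  mem[L5]=80
9. P3: store L4 := 54  bus=[BusRdX]  L4: P0=I P1=I P2=I P3=M  mem[L4]=0
10. P2: store L1 := 74  bus=[BusRdX,Flush]  L1: P0=I P1=I P2=M P3=I  mem[L1]=96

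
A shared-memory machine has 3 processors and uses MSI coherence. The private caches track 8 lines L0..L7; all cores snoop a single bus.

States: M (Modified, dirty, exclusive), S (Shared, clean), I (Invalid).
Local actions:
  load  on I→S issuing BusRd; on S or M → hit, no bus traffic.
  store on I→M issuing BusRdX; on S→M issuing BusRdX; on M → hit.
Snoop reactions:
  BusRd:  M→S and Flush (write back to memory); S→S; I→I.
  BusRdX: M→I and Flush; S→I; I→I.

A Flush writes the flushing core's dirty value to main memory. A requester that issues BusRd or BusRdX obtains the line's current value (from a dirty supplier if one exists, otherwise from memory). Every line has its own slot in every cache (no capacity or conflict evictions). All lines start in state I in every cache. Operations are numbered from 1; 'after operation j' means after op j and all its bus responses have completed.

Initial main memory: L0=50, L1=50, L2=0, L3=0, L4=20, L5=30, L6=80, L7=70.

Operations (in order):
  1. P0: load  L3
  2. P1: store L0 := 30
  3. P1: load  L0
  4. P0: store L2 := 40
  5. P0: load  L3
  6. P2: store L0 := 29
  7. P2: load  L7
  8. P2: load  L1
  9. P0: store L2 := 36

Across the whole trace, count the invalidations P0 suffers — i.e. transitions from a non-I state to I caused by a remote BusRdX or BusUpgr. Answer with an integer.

invalidations = 0

step 1: P0: load  L3  ⟶  SII  (L3)  txn=BusRd  M[L3]=0
step 2: P1: store L0 := 30  ⟶  IMI  (L0)  txn=BusRdX  M[L0]=50
step 3: P1: load  L0  ⟶  IMI  (L0)  txn=∅  M[L0]=50
step 4: P0: store L2 := 40  ⟶  MII  (L2)  txn=BusRdX  M[L2]=0
step 5: P0: load  L3  ⟶  SII  (L3)  txn=∅  M[L3]=0
step 6: P2: store L0 := 29  ⟶  IIM  (L0)  txn=BusRdX+Flush  M[L0]=30
step 7: P2: load  L7  ⟶  IIS  (L7)  txn=BusRd  M[L7]=70
step 8: P2: load  L1  ⟶  IIS  (L1)  txn=BusRd  M[L1]=50
step 9: P0: store L2 := 36  ⟶  MII  (L2)  txn=∅  M[L2]=0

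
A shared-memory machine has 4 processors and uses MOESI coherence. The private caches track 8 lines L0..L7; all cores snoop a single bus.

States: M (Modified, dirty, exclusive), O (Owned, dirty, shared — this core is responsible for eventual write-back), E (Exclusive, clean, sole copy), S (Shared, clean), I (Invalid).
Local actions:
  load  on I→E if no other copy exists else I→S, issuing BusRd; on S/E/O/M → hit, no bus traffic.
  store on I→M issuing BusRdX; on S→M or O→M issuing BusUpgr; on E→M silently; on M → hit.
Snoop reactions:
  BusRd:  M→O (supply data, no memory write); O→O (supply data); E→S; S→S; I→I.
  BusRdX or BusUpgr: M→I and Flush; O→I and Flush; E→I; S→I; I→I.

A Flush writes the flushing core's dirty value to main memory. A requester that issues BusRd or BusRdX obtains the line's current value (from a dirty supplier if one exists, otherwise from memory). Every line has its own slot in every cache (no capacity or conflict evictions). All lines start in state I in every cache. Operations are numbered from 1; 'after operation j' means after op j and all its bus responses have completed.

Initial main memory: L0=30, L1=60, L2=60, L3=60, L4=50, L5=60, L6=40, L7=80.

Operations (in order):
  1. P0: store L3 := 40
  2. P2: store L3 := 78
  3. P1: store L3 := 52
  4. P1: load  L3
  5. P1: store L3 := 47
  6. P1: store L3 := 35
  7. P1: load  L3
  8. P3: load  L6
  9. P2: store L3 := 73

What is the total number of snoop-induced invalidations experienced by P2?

invalidations = 1

  op1 P0: store L3 := 40 → M/I/I/I on L3; bus BusRdX; mem=60
  op2 P2: store L3 := 78 → I/I/M/I on L3; bus BusRdX Flush; mem=40
  op3 P1: store L3 := 52 → I/M/I/I on L3; bus BusRdX Flush; mem=78
  op4 P1: load  L3 → I/M/I/I on L3; bus (none); mem=78
  op5 P1: store L3 := 47 → I/M/I/I on L3; bus (none); mem=78
  op6 P1: store L3 := 35 → I/M/I/I on L3; bus (none); mem=78
  op7 P1: load  L3 → I/M/I/I on L3; bus (none); mem=78
  op8 P3: load  L6 → I/I/I/E on L6; bus BusRd; mem=40
  op9 P2: store L3 := 73 → I/I/M/I on L3; bus BusRdX Flush; mem=35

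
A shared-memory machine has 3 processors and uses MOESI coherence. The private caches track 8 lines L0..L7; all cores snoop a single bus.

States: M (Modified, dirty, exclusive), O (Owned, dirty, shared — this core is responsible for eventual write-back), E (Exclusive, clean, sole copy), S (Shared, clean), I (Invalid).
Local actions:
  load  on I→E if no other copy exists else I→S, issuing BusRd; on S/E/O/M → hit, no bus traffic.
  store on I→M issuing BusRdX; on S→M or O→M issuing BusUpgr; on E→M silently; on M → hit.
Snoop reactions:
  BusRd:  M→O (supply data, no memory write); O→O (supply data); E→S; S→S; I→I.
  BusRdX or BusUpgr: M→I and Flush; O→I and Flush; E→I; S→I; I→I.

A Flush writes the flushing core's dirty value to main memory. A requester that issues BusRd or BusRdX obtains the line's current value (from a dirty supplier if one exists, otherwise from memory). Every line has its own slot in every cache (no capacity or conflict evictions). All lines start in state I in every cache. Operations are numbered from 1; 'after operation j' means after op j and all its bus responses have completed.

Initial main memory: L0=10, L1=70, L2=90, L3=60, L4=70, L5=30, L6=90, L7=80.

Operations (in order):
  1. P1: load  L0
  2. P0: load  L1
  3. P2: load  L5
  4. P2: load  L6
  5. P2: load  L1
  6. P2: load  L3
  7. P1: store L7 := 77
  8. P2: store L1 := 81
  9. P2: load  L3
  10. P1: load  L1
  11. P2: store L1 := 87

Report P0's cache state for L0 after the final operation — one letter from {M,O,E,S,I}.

state = I

1. P1: load  L0  bus=[BusRd]  L0: P0=I P1=E P2=I  mem[L0]=10
2. P0: load  L1  bus=[BusRd]  L1: P0=E P1=I P2=I  mem[L1]=70
3. P2: load  L5  bus=[BusRd]  L5: P0=I P1=I P2=E  mem[L5]=30
4. P2: load  L6  bus=[BusRd]  L6: P0=I P1=I P2=E  mem[L6]=90
5. P2: load  L1  bus=[BusRd]  L1: P0=S P1=I P2=S  mem[L1]=70
6. P2: load  L3  bus=[BusRd]  L3: P0=I P1=I P2=E  mem[L3]=60
7. P1: store L7 := 77  bus=[BusRdX]  L7: P0=I P1=M P2=I  mem[L7]=80
8. P2: store L1 := 81  bus=[BusUpgr]  L1: P0=I P1=I P2=M  mem[L1]=70
9. P2: load  L3  bus=[-]  L3: P0=I P1=I P2=E  mem[L3]=60
10. P1: load  L1  bus=[BusRd]  L1: P0=I P1=S P2=O  mem[L1]=70
11. P2: store L1 := 87  bus=[BusUpgr]  L1: P0=I P1=I P2=M  mem[L1]=70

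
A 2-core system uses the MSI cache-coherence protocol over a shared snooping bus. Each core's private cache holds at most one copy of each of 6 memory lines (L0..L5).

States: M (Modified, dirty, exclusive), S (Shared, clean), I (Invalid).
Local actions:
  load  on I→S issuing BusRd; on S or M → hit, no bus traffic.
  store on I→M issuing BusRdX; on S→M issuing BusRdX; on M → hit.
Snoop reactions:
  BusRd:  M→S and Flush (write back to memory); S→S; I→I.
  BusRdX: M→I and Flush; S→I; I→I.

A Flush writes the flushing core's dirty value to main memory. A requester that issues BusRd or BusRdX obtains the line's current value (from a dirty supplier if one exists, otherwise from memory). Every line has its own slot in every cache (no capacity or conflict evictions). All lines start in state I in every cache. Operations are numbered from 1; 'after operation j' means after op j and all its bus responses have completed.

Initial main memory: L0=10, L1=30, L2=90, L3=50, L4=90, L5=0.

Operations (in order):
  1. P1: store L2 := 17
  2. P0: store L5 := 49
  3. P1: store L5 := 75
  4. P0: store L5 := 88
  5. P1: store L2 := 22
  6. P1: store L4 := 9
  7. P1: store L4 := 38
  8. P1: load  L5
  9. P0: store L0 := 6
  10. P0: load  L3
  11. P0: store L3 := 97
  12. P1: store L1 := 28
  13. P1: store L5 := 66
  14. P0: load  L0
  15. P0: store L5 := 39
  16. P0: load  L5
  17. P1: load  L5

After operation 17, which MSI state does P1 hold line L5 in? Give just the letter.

[1] P1: store L2 := 17 | P0:I, P1:M(17) | bus: BusRdX
[2] P0: store L5 := 49 | P0:M(49), P1:I | bus: BusRdX
[3] P1: store L5 := 75 | P0:I, P1:M(75) | bus: BusRdX,Flush
[4] P0: store L5 := 88 | P0:M(88), P1:I | bus: BusRdX,Flush
[5] P1: store L2 := 22 | P0:I, P1:M(22) | bus: none
[6] P1: store L4 := 9 | P0:I, P1:M(9) | bus: BusRdX
[7] P1: store L4 := 38 | P0:I, P1:M(38) | bus: none
[8] P1: load  L5 | P0:S(88), P1:S(88) | bus: BusRd,Flush
[9] P0: store L0 := 6 | P0:M(6), P1:I | bus: BusRdX
[10] P0: load  L3 | P0:S(50), P1:I | bus: BusRd
[11] P0: store L3 := 97 | P0:M(97), P1:I | bus: BusRdX
[12] P1: store L1 := 28 | P0:I, P1:M(28) | bus: BusRdX
[13] P1: store L5 := 66 | P0:I, P1:M(66) | bus: BusRdX
[14] P0: load  L0 | P0:M(6), P1:I | bus: none
[15] P0: store L5 := 39 | P0:M(39), P1:I | bus: BusRdX,Flush
[16] P0: load  L5 | P0:M(39), P1:I | bus: none
[17] P1: load  L5 | P0:S(39), P1:S(39) | bus: BusRd,Flush

state = S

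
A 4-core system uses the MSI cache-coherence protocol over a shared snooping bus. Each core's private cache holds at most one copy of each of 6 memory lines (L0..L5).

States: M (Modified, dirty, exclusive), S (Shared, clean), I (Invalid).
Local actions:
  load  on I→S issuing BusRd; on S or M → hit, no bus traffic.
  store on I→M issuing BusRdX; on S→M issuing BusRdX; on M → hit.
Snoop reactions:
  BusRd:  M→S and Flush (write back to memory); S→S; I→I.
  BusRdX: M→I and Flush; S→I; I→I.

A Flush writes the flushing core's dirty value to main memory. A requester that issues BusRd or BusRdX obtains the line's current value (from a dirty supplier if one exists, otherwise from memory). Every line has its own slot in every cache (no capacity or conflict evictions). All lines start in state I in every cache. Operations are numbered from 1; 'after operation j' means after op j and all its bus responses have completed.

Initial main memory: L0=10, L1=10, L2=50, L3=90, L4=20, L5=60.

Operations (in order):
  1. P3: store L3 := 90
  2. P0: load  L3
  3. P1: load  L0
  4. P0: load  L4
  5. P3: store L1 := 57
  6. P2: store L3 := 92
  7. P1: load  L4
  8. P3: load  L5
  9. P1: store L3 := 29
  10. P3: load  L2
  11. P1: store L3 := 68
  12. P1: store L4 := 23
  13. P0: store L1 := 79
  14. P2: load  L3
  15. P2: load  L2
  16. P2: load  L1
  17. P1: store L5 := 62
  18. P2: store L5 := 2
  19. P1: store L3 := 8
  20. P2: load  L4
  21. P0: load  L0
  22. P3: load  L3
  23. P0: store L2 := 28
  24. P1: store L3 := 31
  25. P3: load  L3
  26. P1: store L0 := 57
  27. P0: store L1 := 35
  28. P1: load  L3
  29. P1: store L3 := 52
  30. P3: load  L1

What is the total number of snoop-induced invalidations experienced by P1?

step 1: P3: store L3 := 90  ⟶  IIIM  (L3)  txn=BusRdX  M[L3]=90
step 2: P0: load  L3  ⟶  SIIS  (L3)  txn=BusRd+Flush  M[L3]=90
step 3: P1: load  L0  ⟶  ISII  (L0)  txn=BusRd  M[L0]=10
step 4: P0: load  L4  ⟶  SIII  (L4)  txn=BusRd  M[L4]=20
step 5: P3: store L1 := 57  ⟶  IIIM  (L1)  txn=BusRdX  M[L1]=10
step 6: P2: store L3 := 92  ⟶  IIMI  (L3)  txn=BusRdX  M[L3]=90
step 7: P1: load  L4  ⟶  SSII  (L4)  txn=BusRd  M[L4]=20
step 8: P3: load  L5  ⟶  IIIS  (L5)  txn=BusRd  M[L5]=60
step 9: P1: store L3 := 29  ⟶  IMII  (L3)  txn=BusRdX+Flush  M[L3]=92
step 10: P3: load  L2  ⟶  IIIS  (L2)  txn=BusRd  M[L2]=50
step 11: P1: store L3 := 68  ⟶  IMII  (L3)  txn=∅  M[L3]=92
step 12: P1: store L4 := 23  ⟶  IMII  (L4)  txn=BusRdX  M[L4]=20
step 13: P0: store L1 := 79  ⟶  MIII  (L1)  txn=BusRdX+Flush  M[L1]=57
step 14: P2: load  L3  ⟶  ISSI  (L3)  txn=BusRd+Flush  M[L3]=68
step 15: P2: load  L2  ⟶  IISS  (L2)  txn=BusRd  M[L2]=50
step 16: P2: load  L1  ⟶  SISI  (L1)  txn=BusRd+Flush  M[L1]=79
step 17: P1: store L5 := 62  ⟶  IMII  (L5)  txn=BusRdX  M[L5]=60
step 18: P2: store L5 := 2  ⟶  IIMI  (L5)  txn=BusRdX+Flush  M[L5]=62
step 19: P1: store L3 := 8  ⟶  IMII  (L3)  txn=BusRdX  M[L3]=68
step 20: P2: load  L4  ⟶  ISSI  (L4)  txn=BusRd+Flush  M[L4]=23
step 21: P0: load  L0  ⟶  SSII  (L0)  txn=BusRd  M[L0]=10
step 22: P3: load  L3  ⟶  ISIS  (L3)  txn=BusRd+Flush  M[L3]=8
step 23: P0: store L2 := 28  ⟶  MIII  (L2)  txn=BusRdX  M[L2]=50
step 24: P1: store L3 := 31  ⟶  IMII  (L3)  txn=BusRdX  M[L3]=8
step 25: P3: load  L3  ⟶  ISIS  (L3)  txn=BusRd+Flush  M[L3]=31
step 26: P1: store L0 := 57  ⟶  IMII  (L0)  txn=BusRdX  M[L0]=10
step 27: P0: store L1 := 35  ⟶  MIII  (L1)  txn=BusRdX  M[L1]=79
step 28: P1: load  L3  ⟶  ISIS  (L3)  txn=∅  M[L3]=31
step 29: P1: store L3 := 52  ⟶  IMII  (L3)  txn=BusRdX  M[L3]=31
step 30: P3: load  L1  ⟶  SIIS  (L1)  txn=BusRd+Flush  M[L1]=35

invalidations = 1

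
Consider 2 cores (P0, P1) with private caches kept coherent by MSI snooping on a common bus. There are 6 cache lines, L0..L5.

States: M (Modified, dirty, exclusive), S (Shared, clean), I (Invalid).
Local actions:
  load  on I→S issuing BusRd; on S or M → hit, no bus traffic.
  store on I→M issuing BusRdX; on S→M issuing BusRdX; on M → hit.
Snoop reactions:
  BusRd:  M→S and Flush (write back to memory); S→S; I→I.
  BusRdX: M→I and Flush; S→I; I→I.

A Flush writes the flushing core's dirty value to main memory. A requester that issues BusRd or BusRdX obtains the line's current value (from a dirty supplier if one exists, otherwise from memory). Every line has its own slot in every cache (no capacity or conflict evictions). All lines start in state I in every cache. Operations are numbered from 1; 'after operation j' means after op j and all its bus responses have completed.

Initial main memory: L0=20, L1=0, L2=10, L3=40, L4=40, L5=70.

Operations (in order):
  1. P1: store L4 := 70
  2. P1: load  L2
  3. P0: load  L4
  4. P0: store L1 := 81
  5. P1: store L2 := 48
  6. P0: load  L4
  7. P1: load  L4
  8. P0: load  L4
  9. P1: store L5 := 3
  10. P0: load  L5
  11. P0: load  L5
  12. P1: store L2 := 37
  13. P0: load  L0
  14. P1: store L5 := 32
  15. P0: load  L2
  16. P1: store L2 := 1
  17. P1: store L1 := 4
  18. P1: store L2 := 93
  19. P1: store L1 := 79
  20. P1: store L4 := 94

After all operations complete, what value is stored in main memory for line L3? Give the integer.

memory[L3] = 40

1. P1: store L4 := 70  bus=[BusRdX]  L4: P0=I P1=M  mem[L4]=40
2. P1: load  L2  bus=[BusRd]  L2: P0=I P1=S  mem[L2]=10
3. P0: load  L4  bus=[BusRd,Flush]  L4: P0=S P1=S  mem[L4]=70
4. P0: store L1 := 81  bus=[BusRdX]  L1: P0=M P1=I  mem[L1]=0
5. P1: store L2 := 48  bus=[BusRdX]  L2: P0=I P1=M  mem[L2]=10
6. P0: load  L4  bus=[-]  L4: P0=S P1=S  mem[L4]=70
7. P1: load  L4  bus=[-]  L4: P0=S P1=S  mem[L4]=70
8. P0: load  L4  bus=[-]  L4: P0=S P1=S  mem[L4]=70
9. P1: store L5 := 3  bus=[BusRdX]  L5: P0=I P1=M  mem[L5]=70
10. P0: load  L5  bus=[BusRd,Flush]  L5: P0=S P1=S  mem[L5]=3
11. P0: load  L5  bus=[-]  L5: P0=S P1=S  mem[L5]=3
12. P1: store L2 := 37  bus=[-]  L2: P0=I P1=M  mem[L2]=10
13. P0: load  L0  bus=[BusRd]  L0: P0=S P1=I  mem[L0]=20
14. P1: store L5 := 32  bus=[BusRdX]  L5: P0=I P1=M  mem[L5]=3
15. P0: load  L2  bus=[BusRd,Flush]  L2: P0=S P1=S  mem[L2]=37
16. P1: store L2 := 1  bus=[BusRdX]  L2: P0=I P1=M  mem[L2]=37
17. P1: store L1 := 4  bus=[BusRdX,Flush]  L1: P0=I P1=M  mem[L1]=81
18. P1: store L2 := 93  bus=[-]  L2: P0=I P1=M  mem[L2]=37
19. P1: store L1 := 79  bus=[-]  L1: P0=I P1=M  mem[L1]=81
20. P1: store L4 := 94  bus=[BusRdX]  L4: P0=I P1=M  mem[L4]=70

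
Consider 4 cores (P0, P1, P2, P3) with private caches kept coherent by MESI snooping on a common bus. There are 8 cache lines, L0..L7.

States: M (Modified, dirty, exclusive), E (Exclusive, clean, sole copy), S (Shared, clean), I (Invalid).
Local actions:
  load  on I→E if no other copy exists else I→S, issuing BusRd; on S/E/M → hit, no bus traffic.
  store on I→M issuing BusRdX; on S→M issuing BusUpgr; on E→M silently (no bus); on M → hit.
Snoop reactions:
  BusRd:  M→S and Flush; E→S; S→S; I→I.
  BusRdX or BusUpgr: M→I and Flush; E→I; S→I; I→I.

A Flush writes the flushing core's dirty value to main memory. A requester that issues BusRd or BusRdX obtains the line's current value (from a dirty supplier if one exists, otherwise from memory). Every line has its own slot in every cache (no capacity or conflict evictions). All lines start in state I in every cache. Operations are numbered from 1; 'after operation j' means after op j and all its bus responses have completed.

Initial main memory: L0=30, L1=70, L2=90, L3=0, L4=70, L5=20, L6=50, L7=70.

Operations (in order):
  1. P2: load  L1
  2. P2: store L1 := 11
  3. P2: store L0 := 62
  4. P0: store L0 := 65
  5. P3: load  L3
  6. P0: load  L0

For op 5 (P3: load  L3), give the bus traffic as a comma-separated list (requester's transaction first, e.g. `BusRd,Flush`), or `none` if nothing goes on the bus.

bus = BusRd

1. P2: load  L1  bus=[BusRd]  L1: P0=I P1=I P2=E P3=I  mem[L1]=70
2. P2: store L1 := 11  bus=[-]  L1: P0=I P1=I P2=M P3=I  mem[L1]=70
3. P2: store L0 := 62  bus=[BusRdX]  L0: P0=I P1=I P2=M P3=I  mem[L0]=30
4. P0: store L0 := 65  bus=[BusRdX,Flush]  L0: P0=M P1=I P2=I P3=I  mem[L0]=62
5. P3: load  L3  bus=[BusRd]  L3: P0=I P1=I P2=I P3=E  mem[L3]=0
6. P0: load  L0  bus=[-]  L0: P0=M P1=I P2=I P3=I  mem[L0]=62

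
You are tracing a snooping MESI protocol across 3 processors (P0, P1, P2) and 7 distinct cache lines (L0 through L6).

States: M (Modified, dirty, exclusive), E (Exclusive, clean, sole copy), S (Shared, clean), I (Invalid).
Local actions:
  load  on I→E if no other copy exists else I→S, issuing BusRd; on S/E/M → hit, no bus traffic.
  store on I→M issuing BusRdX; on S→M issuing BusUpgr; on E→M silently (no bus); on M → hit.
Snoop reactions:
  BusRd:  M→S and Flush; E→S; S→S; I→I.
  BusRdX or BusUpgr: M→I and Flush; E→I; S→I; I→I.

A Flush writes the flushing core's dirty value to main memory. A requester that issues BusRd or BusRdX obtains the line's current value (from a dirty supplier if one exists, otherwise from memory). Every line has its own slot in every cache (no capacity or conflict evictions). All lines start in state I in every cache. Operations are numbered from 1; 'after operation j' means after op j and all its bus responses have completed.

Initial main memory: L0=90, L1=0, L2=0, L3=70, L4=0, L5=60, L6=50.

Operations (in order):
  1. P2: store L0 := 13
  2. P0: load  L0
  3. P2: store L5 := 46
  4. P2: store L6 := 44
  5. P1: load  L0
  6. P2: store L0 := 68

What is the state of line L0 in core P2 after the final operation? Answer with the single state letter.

[1] P2: store L0 := 13 | P0:I, P1:I, P2:M(13) | bus: BusRdX
[2] P0: load  L0 | P0:S(13), P1:I, P2:S(13) | bus: BusRd,Flush
[3] P2: store L5 := 46 | P0:I, P1:I, P2:M(46) | bus: BusRdX
[4] P2: store L6 := 44 | P0:I, P1:I, P2:M(44) | bus: BusRdX
[5] P1: load  L0 | P0:S(13), P1:S(13), P2:S(13) | bus: BusRd
[6] P2: store L0 := 68 | P0:I, P1:I, P2:M(68) | bus: BusUpgr

state = M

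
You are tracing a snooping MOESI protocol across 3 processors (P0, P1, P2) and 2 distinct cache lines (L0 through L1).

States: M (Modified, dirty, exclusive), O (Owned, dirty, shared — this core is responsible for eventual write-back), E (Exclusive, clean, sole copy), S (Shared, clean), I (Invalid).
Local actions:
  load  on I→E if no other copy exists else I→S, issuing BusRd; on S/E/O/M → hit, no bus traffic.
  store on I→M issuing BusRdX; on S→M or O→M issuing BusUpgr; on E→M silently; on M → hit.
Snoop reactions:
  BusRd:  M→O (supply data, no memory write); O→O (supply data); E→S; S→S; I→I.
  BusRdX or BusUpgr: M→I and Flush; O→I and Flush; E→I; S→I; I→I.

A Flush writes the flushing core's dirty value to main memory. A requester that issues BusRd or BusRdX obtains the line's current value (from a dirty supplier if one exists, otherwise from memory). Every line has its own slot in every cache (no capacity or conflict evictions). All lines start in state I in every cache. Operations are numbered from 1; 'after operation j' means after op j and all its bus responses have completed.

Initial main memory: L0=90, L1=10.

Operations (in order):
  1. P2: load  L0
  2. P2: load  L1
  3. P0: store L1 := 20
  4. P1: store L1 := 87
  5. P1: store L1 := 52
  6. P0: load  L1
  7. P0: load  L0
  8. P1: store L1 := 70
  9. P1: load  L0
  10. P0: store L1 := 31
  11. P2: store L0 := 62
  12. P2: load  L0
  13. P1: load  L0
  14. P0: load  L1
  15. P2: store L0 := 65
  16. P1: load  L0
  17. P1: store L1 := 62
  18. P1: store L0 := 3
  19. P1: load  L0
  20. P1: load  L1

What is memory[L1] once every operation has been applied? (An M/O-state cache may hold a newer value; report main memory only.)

[1] P2: load  L0 | P0:I, P1:I, P2:E(90) | bus: BusRd
[2] P2: load  L1 | P0:I, P1:I, P2:E(10) | bus: BusRd
[3] P0: store L1 := 20 | P0:M(20), P1:I, P2:I | bus: BusRdX
[4] P1: store L1 := 87 | P0:I, P1:M(87), P2:I | bus: BusRdX,Flush
[5] P1: store L1 := 52 | P0:I, P1:M(52), P2:I | bus: none
[6] P0: load  L1 | P0:S(52), P1:O(52), P2:I | bus: BusRd
[7] P0: load  L0 | P0:S(90), P1:I, P2:S(90) | bus: BusRd
[8] P1: store L1 := 70 | P0:I, P1:M(70), P2:I | bus: BusUpgr
[9] P1: load  L0 | P0:S(90), P1:S(90), P2:S(90) | bus: BusRd
[10] P0: store L1 := 31 | P0:M(31), P1:I, P2:I | bus: BusRdX,Flush
[11] P2: store L0 := 62 | P0:I, P1:I, P2:M(62) | bus: BusUpgr
[12] P2: load  L0 | P0:I, P1:I, P2:M(62) | bus: none
[13] P1: load  L0 | P0:I, P1:S(62), P2:O(62) | bus: BusRd
[14] P0: load  L1 | P0:M(31), P1:I, P2:I | bus: none
[15] P2: store L0 := 65 | P0:I, P1:I, P2:M(65) | bus: BusUpgr
[16] P1: load  L0 | P0:I, P1:S(65), P2:O(65) | bus: BusRd
[17] P1: store L1 := 62 | P0:I, P1:M(62), P2:I | bus: BusRdX,Flush
[18] P1: store L0 := 3 | P0:I, P1:M(3), P2:I | bus: BusUpgr,Flush
[19] P1: load  L0 | P0:I, P1:M(3), P2:I | bus: none
[20] P1: load  L1 | P0:I, P1:M(62), P2:I | bus: none

memory[L1] = 31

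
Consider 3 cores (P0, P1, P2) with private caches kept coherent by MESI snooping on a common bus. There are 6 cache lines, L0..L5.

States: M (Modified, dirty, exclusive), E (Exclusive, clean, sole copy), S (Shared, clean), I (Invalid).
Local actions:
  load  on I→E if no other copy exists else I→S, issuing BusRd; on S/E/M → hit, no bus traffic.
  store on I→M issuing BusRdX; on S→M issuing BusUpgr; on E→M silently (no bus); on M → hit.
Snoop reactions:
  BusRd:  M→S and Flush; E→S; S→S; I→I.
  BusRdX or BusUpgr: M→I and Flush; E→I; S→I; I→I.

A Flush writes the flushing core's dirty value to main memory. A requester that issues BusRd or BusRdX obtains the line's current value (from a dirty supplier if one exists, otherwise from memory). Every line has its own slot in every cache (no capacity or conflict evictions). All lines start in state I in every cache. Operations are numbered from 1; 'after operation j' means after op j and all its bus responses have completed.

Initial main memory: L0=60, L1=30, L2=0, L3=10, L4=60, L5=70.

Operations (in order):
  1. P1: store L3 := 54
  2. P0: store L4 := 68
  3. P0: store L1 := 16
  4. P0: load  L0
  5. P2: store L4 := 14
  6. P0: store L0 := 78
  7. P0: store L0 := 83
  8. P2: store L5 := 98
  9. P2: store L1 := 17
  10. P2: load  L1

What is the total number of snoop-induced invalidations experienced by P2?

invalidations = 0

1. P1: store L3 := 54  bus=[BusRdX]  L3: P0=I P1=M P2=I  mem[L3]=10
2. P0: store L4 := 68  bus=[BusRdX]  L4: P0=M P1=I P2=I  mem[L4]=60
3. P0: store L1 := 16  bus=[BusRdX]  L1: P0=M P1=I P2=I  mem[L1]=30
4. P0: load  L0  bus=[BusRd]  L0: P0=E P1=I P2=I  mem[L0]=60
5. P2: store L4 := 14  bus=[BusRdX,Flush]  L4: P0=I P1=I P2=M  mem[L4]=68
6. P0: store L0 := 78  bus=[-]  L0: P0=M P1=I P2=I  mem[L0]=60
7. P0: store L0 := 83  bus=[-]  L0: P0=M P1=I P2=I  mem[L0]=60
8. P2: store L5 := 98  bus=[BusRdX]  L5: P0=I P1=I P2=M  mem[L5]=70
9. P2: store L1 := 17  bus=[BusRdX,Flush]  L1: P0=I P1=I P2=M  mem[L1]=16
10. P2: load  L1  bus=[-]  L1: P0=I P1=I P2=M  mem[L1]=16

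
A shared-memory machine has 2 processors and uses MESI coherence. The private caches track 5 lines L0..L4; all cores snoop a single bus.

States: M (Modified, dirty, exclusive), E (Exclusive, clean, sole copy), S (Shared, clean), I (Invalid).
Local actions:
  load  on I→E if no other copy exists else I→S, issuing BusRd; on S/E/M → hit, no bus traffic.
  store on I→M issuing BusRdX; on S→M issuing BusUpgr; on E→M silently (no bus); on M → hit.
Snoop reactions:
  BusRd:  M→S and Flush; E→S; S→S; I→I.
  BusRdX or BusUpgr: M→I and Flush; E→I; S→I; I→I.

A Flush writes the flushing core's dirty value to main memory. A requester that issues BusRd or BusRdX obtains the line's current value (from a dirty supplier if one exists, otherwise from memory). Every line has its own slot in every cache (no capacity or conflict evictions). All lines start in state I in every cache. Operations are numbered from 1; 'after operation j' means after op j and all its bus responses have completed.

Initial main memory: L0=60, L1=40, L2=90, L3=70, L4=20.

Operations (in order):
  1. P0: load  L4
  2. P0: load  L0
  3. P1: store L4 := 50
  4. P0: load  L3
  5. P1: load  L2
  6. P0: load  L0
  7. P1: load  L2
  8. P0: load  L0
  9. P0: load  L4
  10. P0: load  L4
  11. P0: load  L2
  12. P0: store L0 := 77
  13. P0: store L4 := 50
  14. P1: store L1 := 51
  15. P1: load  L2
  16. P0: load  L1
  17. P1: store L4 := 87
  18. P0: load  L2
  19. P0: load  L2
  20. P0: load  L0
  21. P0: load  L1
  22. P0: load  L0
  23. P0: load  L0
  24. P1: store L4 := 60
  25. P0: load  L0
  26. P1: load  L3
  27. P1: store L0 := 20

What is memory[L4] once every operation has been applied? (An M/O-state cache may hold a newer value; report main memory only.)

  op1 P0: load  L4 → E/I on L4; bus BusRd; mem=20
  op2 P0: load  L0 → E/I on L0; bus BusRd; mem=60
  op3 P1: store L4 := 50 → I/M on L4; bus BusRdX; mem=20
  op4 P0: load  L3 → E/I on L3; bus BusRd; mem=70
  op5 P1: load  L2 → I/E on L2; bus BusRd; mem=90
  op6 P0: load  L0 → E/I on L0; bus (none); mem=60
  op7 P1: load  L2 → I/E on L2; bus (none); mem=90
  op8 P0: load  L0 → E/I on L0; bus (none); mem=60
  op9 P0: load  L4 → S/S on L4; bus BusRd Flush; mem=50
  op10 P0: load  L4 → S/S on L4; bus (none); mem=50
  op11 P0: load  L2 → S/S on L2; bus BusRd; mem=90
  op12 P0: store L0 := 77 → M/I on L0; bus (none); mem=60
  op13 P0: store L4 := 50 → M/I on L4; bus BusUpgr; mem=50
  op14 P1: store L1 := 51 → I/M on L1; bus BusRdX; mem=40
  op15 P1: load  L2 → S/S on L2; bus (none); mem=90
  op16 P0: load  L1 → S/S on L1; bus BusRd Flush; mem=51
  op17 P1: store L4 := 87 → I/M on L4; bus BusRdX Flush; mem=50
  op18 P0: load  L2 → S/S on L2; bus (none); mem=90
  op19 P0: load  L2 → S/S on L2; bus (none); mem=90
  op20 P0: load  L0 → M/I on L0; bus (none); mem=60
  op21 P0: load  L1 → S/S on L1; bus (none); mem=51
  op22 P0: load  L0 → M/I on L0; bus (none); mem=60
  op23 P0: load  L0 → M/I on L0; bus (none); mem=60
  op24 P1: store L4 := 60 → I/M on L4; bus (none); mem=50
  op25 P0: load  L0 → M/I on L0; bus (none); mem=60
  op26 P1: load  L3 → S/S on L3; bus BusRd; mem=70
  op27 P1: store L0 := 20 → I/M on L0; bus BusRdX Flush; mem=77

memory[L4] = 50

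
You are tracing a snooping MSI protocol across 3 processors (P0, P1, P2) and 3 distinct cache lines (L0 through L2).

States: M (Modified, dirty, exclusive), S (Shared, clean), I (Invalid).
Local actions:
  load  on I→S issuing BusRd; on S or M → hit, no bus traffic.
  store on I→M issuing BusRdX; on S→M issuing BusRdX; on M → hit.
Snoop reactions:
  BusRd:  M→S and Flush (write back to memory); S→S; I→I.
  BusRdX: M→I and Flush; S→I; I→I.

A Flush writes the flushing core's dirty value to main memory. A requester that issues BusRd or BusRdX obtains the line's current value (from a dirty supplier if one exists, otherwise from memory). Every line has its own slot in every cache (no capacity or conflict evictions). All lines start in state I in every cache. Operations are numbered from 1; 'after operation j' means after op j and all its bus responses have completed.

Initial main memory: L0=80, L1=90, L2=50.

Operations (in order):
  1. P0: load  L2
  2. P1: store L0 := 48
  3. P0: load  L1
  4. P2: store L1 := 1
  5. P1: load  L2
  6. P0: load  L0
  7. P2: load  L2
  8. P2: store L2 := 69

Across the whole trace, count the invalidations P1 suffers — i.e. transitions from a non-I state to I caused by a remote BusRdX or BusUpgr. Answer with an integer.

step 1: P0: load  L2  ⟶  SII  (L2)  txn=BusRd  M[L2]=50
step 2: P1: store L0 := 48  ⟶  IMI  (L0)  txn=BusRdX  M[L0]=80
step 3: P0: load  L1  ⟶  SII  (L1)  txn=BusRd  M[L1]=90
step 4: P2: store L1 := 1  ⟶  IIM  (L1)  txn=BusRdX  M[L1]=90
step 5: P1: load  L2  ⟶  SSI  (L2)  txn=BusRd  M[L2]=50
step 6: P0: load  L0  ⟶  SSI  (L0)  txn=BusRd+Flush  M[L0]=48
step 7: P2: load  L2  ⟶  SSS  (L2)  txn=BusRd  M[L2]=50
step 8: P2: store L2 := 69  ⟶  IIM  (L2)  txn=BusRdX  M[L2]=50

invalidations = 1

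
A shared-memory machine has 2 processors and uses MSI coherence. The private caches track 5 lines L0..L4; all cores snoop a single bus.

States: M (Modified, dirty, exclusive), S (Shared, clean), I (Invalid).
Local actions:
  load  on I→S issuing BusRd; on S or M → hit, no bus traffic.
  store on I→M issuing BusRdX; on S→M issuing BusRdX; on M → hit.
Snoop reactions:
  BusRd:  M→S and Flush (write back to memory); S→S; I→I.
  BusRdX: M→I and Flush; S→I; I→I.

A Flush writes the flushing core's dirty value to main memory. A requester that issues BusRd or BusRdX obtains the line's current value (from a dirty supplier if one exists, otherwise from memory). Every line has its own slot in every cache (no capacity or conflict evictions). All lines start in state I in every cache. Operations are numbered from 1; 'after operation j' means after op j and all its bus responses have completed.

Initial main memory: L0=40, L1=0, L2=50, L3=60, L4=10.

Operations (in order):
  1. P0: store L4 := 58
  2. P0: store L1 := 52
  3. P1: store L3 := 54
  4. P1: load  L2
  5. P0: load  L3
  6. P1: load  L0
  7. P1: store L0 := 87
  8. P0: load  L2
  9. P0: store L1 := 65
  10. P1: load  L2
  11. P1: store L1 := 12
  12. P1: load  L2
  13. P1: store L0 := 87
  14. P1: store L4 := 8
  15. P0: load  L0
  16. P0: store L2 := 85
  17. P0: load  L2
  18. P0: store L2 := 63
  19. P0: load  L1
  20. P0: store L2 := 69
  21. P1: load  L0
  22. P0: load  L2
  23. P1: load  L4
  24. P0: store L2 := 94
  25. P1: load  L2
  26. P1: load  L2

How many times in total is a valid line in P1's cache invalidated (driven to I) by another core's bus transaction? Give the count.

1. P0: store L4 := 58  bus=[BusRdX]  L4: P0=M P1=I  mem[L4]=10
2. P0: store L1 := 52  bus=[BusRdX]  L1: P0=M P1=I  mem[L1]=0
3. P1: store L3 := 54  bus=[BusRdX]  L3: P0=I P1=M  mem[L3]=60
4. P1: load  L2  bus=[BusRd]  L2: P0=I P1=S  mem[L2]=50
5. P0: load  L3  bus=[BusRd,Flush]  L3: P0=S P1=S  mem[L3]=54
6. P1: load  L0  bus=[BusRd]  L0: P0=I P1=S  mem[L0]=40
7. P1: store L0 := 87  bus=[BusRdX]  L0: P0=I P1=M  mem[L0]=40
8. P0: load  L2  bus=[BusRd]  L2: P0=S P1=S  mem[L2]=50
9. P0: store L1 := 65  bus=[-]  L1: P0=M P1=I  mem[L1]=0
10. P1: load  L2  bus=[-]  L2: P0=S P1=S  mem[L2]=50
11. P1: store L1 := 12  bus=[BusRdX,Flush]  L1: P0=I P1=M  mem[L1]=65
12. P1: load  L2  bus=[-]  L2: P0=S P1=S  mem[L2]=50
13. P1: store L0 := 87  bus=[-]  L0: P0=I P1=M  mem[L0]=40
14. P1: store L4 := 8  bus=[BusRdX,Flush]  L4: P0=I P1=M  mem[L4]=58
15. P0: load  L0  bus=[BusRd,Flush]  L0: P0=S P1=S  mem[L0]=87
16. P0: store L2 := 85  bus=[BusRdX]  L2: P0=M P1=I  mem[L2]=50
17. P0: load  L2  bus=[-]  L2: P0=M P1=I  mem[L2]=50
18. P0: store L2 := 63  bus=[-]  L2: P0=M P1=I  mem[L2]=50
19. P0: load  L1  bus=[BusRd,Flush]  L1: P0=S P1=S  mem[L1]=12
20. P0: store L2 := 69  bus=[-]  L2: P0=M P1=I  mem[L2]=50
21. P1: load  L0  bus=[-]  L0: P0=S P1=S  mem[L0]=87
22. P0: load  L2  bus=[-]  L2: P0=M P1=I  mem[L2]=50
23. P1: load  L4  bus=[-]  L4: P0=I P1=M  mem[L4]=58
24. P0: store L2 := 94  bus=[-]  L2: P0=M P1=I  mem[L2]=50
25. P1: load  L2  bus=[BusRd,Flush]  L2: P0=S P1=S  mem[L2]=94
26. P1: load  L2  bus=[-]  L2: P0=S P1=S  mem[L2]=94

invalidations = 1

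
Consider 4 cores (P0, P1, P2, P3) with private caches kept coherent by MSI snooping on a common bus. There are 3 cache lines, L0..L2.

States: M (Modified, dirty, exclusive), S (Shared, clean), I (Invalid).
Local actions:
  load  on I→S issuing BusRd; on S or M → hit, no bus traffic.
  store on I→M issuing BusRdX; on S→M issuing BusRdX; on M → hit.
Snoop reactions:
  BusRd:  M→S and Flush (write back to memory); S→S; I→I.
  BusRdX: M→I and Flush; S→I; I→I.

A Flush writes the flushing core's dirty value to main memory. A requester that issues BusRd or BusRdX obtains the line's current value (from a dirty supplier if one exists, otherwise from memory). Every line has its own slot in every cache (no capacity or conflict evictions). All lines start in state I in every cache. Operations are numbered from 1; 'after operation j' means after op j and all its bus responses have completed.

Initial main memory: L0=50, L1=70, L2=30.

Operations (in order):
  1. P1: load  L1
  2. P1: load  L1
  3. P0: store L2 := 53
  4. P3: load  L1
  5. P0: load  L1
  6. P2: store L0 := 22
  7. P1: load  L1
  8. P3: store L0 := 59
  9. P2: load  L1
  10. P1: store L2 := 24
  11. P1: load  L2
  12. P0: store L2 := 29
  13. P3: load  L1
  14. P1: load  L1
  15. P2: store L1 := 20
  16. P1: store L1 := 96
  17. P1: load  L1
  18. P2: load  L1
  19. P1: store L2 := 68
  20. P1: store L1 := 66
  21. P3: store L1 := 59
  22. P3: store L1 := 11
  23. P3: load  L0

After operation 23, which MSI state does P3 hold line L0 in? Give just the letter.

state = M

1. P1: load  L1  bus=[BusRd]  L1: P0=I P1=S P2=I P3=I  mem[L1]=70
2. P1: load  L1  bus=[-]  L1: P0=I P1=S P2=I P3=I  mem[L1]=70
3. P0: store L2 := 53  bus=[BusRdX]  L2: P0=M P1=I P2=I P3=I  mem[L2]=30
4. P3: load  L1  bus=[BusRd]  L1: P0=I P1=S P2=I P3=S  mem[L1]=70
5. P0: load  L1  bus=[BusRd]  L1: P0=S P1=S P2=I P3=S  mem[L1]=70
6. P2: store L0 := 22  bus=[BusRdX]  L0: P0=I P1=I P2=M P3=I  mem[L0]=50
7. P1: load  L1  bus=[-]  L1: P0=S P1=S P2=I P3=S  mem[L1]=70
8. P3: store L0 := 59  bus=[BusRdX,Flush]  L0: P0=I P1=I P2=I P3=M  mem[L0]=22
9. P2: load  L1  bus=[BusRd]  L1: P0=S P1=S P2=S P3=S  mem[L1]=70
10. P1: store L2 := 24  bus=[BusRdX,Flush]  L2: P0=I P1=M P2=I P3=I  mem[L2]=53
11. P1: load  L2  bus=[-]  L2: P0=I P1=M P2=I P3=I  mem[L2]=53
12. P0: store L2 := 29  bus=[BusRdX,Flush]  L2: P0=M P1=I P2=I P3=I  mem[L2]=24
13. P3: load  L1  bus=[-]  L1: P0=S P1=S P2=S P3=S  mem[L1]=70
14. P1: load  L1  bus=[-]  L1: P0=S P1=S P2=S P3=S  mem[L1]=70
15. P2: store L1 := 20  bus=[BusRdX]  L1: P0=I P1=I P2=M P3=I  mem[L1]=70
16. P1: store L1 := 96  bus=[BusRdX,Flush]  L1: P0=I P1=M P2=I P3=I  mem[L1]=20
17. P1: load  L1  bus=[-]  L1: P0=I P1=M P2=I P3=I  mem[L1]=20
18. P2: load  L1  bus=[BusRd,Flush]  L1: P0=I P1=S P2=S P3=I  mem[L1]=96
19. P1: store L2 := 68  bus=[BusRdX,Flush]  L2: P0=I P1=M P2=I P3=I  mem[L2]=29
20. P1: store L1 := 66  bus=[BusRdX]  L1: P0=I P1=M P2=I P3=I  mem[L1]=96
21. P3: store L1 := 59  bus=[BusRdX,Flush]  L1: P0=I P1=I P2=I P3=M  mem[L1]=66
22. P3: store L1 := 11  bus=[-]  L1: P0=I P1=I P2=I P3=M  mem[L1]=66
23. P3: load  L0  bus=[-]  L0: P0=I P1=I P2=I P3=M  mem[L0]=22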